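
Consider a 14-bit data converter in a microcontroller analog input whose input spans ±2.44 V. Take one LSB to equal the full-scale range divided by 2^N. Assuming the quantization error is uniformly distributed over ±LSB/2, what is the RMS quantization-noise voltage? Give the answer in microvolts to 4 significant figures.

Range = 2.44 − (-2.44) = 4.88 V.
LSB = 4.88 V ÷ 2^14 = 4.88/16384 V = 297.852 µV.
RMS of a uniform error over width LSB is LSB/√12 = 85.98 µV.

85.98 µV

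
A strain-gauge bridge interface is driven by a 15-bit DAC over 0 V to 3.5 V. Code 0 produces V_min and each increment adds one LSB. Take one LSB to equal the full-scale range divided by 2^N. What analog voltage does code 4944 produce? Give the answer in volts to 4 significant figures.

V_FS = 3.5 V. LSB = 3.5 V / 2^15.
Output = V_min + (4944/32768) × range = 0 + 0.150879 × 3.5 V
      = 0 V + 0.528076 V = 0.528076 V.

0.5281 V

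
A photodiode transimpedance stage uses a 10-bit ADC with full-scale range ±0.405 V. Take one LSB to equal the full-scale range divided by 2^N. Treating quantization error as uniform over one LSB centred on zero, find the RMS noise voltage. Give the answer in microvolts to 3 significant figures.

228 µV

Range = 0.405 − (-0.405) = 0.81 V.
Step size = 0.81/1024 V = 0.79102 mV.
For a uniform distribution on [−LSB/2, +LSB/2], V_rms = LSB/√12 = 0.79102 mV/3.4641 = 228 µV.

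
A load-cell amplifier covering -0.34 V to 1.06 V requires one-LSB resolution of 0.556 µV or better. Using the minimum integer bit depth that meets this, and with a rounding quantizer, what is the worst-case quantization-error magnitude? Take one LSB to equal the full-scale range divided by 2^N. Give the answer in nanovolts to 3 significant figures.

167 nV

Full-scale range = 1.06 V − (-0.34 V) = 1.4 V.
Levels needed ≥ 1.4/0.556 µV = 2.518e6. 2^22 = 4194304 suffices, so N_min = 22.
LSB = 1.4 V / 2^22 = 333.79 nV.
Half an LSB is 167 nV.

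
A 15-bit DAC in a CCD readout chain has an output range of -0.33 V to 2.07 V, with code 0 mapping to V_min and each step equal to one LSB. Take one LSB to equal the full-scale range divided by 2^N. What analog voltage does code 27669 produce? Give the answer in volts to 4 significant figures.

Range = 2.07 − (-0.33) = 2.4 V. LSB = 2.4 V / 2^15.
V_out = V_min + code × LSB = -0.33 V + 27669 × 2.4 V / 32768
      = -0.33 V + 2.02654 V = 1.69654 V.

1.697 V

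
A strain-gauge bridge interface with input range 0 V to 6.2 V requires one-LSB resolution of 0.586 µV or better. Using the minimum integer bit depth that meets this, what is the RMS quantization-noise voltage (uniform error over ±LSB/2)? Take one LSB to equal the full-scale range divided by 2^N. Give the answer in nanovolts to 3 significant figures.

V_FS = 6.2 V.
Need 2^N ≥ 6.2 V / 0.586 µV = 1.058e7 → N_min = 24.
LSB = 6.2 V / 2^24 = 369.55 nV.
V_rms = LSB/√12 = 107 nV.

107 nV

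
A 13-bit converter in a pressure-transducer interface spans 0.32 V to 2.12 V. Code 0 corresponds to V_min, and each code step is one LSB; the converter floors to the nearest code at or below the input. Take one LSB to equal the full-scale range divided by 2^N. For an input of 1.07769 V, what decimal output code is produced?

3448

Span: 2.12 V − (0.32 V) = 1.8 V. LSB = 1.8 V / 2^13 ≈ 219.7 µV.
V_in − V_min = 1.07769 − (0.32) = 0.75769 V.
Divide by LSB: 0.75769 × 8192/1.8 = 3448.3314.
Truncating gives code 3448.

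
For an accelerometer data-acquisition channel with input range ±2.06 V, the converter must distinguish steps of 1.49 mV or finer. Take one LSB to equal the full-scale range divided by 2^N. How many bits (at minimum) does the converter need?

12 bits

The full-scale span is 2.06 − (-2.06) = 4.12 V.
Need 2^N ≥ 4.12 V / 1.49 mV = 2765 → N_min = 12.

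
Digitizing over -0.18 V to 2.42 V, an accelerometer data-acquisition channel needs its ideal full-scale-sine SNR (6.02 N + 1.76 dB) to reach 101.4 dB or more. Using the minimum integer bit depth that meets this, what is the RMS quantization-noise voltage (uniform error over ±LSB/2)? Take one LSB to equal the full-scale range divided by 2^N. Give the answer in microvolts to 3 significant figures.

5.73 µV

Range = 2.42 − (-0.18) = 2.6 V.
Required N = ⌈(101.4 − 1.76)/6.02⌉ = ⌈16.551⌉ = 17.
One LSB is 2.6 V / 131072 = 19.836 µV.
σ_q = LSB/√12 = 19.836 µV/3.4641 = 5.73 µV.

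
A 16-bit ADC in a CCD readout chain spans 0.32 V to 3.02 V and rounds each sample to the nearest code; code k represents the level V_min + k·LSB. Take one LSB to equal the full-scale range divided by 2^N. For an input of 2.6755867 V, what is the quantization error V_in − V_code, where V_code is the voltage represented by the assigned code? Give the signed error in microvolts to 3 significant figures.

The full-scale span is 3.02 − (0.32) = 2.7 V. LSB = 2.7 V / 2^16 ≈ 41.20 µV.
Position in LSBs: (2.6755867 − (0.32)) × 65536/2.7 = 57176.1963; rounding gives k = 57176.
Reconstructed level: 0.32 + 57176 × 2.7/65536 V = 2.6755786133 V.
e = 2.6755867 − (2.6755786133) = +8.09 µV.

+8.09 µV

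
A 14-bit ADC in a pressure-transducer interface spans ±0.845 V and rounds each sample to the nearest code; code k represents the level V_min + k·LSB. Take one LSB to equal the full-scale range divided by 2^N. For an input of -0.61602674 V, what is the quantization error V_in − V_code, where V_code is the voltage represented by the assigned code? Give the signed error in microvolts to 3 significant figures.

Full-scale range = 0.845 V − (-0.845 V) = 1.69 V. LSB = 1.69 V / 2^14 ≈ 103.1 µV.
Position in LSBs: (-0.61602674 − (-0.845)) × 16384/1.69 = 2219.8212; rounding gives k = 2220.
V_code = -0.845 + (2220/16384) × 1.69 = -0.61600830078 V.
e = -0.61602674 − (-0.61600830078) = −18.4 µV.

−18.4 µV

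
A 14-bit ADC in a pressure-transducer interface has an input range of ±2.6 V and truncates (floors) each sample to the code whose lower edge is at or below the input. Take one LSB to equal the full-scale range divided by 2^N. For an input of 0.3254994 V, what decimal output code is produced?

Full-scale range = 2.6 V − (-2.6 V) = 5.2 V. LSB = 5.2 V / 2^14 ≈ 317.4 µV.
code = ⌊(V_in − V_min)/LSB⌋ = ⌊(V_in − V_min) × 2^14 / range⌋
     = ⌊(0.3254994 − (-2.6)) × 16384 / 5.2⌋ = ⌊2.9254994 × 16384/5.2⌋
     = ⌊9217.573⌋ = 9217.

9217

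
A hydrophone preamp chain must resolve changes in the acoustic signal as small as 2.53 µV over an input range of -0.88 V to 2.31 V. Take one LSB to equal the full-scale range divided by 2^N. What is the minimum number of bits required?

21 bits

The full-scale span is 2.31 − (-0.88) = 3.19 V.
Need 2^N ≥ 3.19 V / 2.53 µV = 1.261e6 → N_min = 21.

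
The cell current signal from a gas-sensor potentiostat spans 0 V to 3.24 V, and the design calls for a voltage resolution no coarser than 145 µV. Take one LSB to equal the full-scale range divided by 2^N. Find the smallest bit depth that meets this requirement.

Full-scale range = 3.24 V.
Required number of levels: 3.24/145 µV = 22345; smallest N with 2^N ≥ that is 15.

15 bits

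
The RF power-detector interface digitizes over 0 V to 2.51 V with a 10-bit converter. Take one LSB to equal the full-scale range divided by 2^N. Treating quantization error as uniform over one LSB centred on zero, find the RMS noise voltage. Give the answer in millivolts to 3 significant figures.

0.708 mV

Span = 2.51 V.
Step size = 2.51/1024 V = 2.4512 mV.
For a uniform distribution on [−LSB/2, +LSB/2], V_rms = LSB/√12 = 2.4512 mV/3.4641 = 0.708 mV.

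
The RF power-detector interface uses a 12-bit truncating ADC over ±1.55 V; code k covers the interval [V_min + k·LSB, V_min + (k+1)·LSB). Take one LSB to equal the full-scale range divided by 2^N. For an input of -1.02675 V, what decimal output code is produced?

The full-scale span is 1.55 − (-1.55) = 3.1 V. LSB = 3.1 V / 2^12 ≈ 0.7568 mV.
(V_in − V_min) × 2^12/range = (-1.02675 − (-1.55)) × 4096/3.1 = 691.365.
Floor → code = 691.

691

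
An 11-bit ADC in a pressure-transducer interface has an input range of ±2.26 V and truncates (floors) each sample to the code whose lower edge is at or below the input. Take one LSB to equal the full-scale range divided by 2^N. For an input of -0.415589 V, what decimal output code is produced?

Range = 2.26 − (-2.26) = 4.52 V. LSB = 4.52 V / 2^11 ≈ 2.207 mV.
code = ⌊(V_in − V_min)/LSB⌋ = ⌊(V_in − V_min) × 2^11 / range⌋
     = ⌊(-0.415589 − (-2.26)) × 2048 / 4.52⌋ = ⌊1.844411 × 2048/4.52⌋
     = ⌊835.698⌋ = 835.

835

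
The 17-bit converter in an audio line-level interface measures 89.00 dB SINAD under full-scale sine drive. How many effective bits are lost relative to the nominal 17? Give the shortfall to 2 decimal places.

2.51 bits

ENOB = (SINAD − 1.76)/6.02 = (89.00 − 1.76)/6.02 = 14.4917 bits.
Lost resolution: 17 − 14.4917 = 2.5083 bits.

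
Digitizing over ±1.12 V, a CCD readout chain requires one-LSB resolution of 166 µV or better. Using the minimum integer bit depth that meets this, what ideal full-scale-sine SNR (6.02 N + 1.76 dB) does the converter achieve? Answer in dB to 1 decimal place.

86.0 dB

The full-scale span is 1.12 − (-1.12) = 2.24 V.
Required number of levels: 2.24/166 µV = 13494; smallest N with 2^N ≥ that is 14.
SNR = 6.02 × 14 + 1.76 = 86.04 dB.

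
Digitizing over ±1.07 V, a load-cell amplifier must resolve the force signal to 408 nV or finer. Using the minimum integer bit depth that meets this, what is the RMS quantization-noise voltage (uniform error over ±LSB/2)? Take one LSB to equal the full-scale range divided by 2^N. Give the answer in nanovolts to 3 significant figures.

73.6 nV

Span: 1.07 V − (-1.07 V) = 2.14 V.
2.14 V / 408 nV = 5.245e6. Since 2^22 = 4194304 and 2^23 = 8388608, N = 23.
LSB = 2.14 V ÷ 2^23 = 2.14/8388608 V = 255.11 nV.
RMS noise = LSB/√12 = 73.6 nV.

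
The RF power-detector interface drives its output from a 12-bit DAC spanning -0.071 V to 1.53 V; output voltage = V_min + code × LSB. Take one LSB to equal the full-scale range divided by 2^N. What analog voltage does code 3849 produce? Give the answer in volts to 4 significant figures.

Full-scale range = 1.53 V − (-0.071 V) = 1.601 V. LSB = 1.601 V / 2^12.
Output = V_min + (3849/4096) × range = -0.071 + 0.939697 × 1.601 V
      = -0.071 + 1.50446 = 1.43346 V.

1.433 V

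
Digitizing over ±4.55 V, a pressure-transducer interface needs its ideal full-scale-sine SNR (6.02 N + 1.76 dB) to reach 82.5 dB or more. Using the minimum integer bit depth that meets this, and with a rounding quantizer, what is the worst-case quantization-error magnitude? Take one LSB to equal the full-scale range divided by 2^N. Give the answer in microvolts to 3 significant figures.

Span: 4.55 V − (-4.55 V) = 9.1 V.
Required N = ⌈(82.5 − 1.76)/6.02⌉ = ⌈13.412⌉ = 14.
Step size = 9.1/16384 V = 0.55542 mV.
|e|_max = LSB/2 = 278 µV.

278 µV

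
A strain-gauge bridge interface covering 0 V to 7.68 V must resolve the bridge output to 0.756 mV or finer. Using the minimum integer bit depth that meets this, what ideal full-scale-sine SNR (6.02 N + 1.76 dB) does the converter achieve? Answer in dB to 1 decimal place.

Full-scale range = 7.68 V.
Levels needed ≥ 7.68/0.756 mV = 10160. 2^14 = 16384 suffices, so N_min = 14.
6.02(14) + 1.76 = 86.04 dB.

86.0 dB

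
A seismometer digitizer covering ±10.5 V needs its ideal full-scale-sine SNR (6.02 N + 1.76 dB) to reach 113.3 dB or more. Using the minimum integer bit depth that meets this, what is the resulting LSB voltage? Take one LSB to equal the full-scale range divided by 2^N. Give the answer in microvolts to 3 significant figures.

40.1 µV

Range = 10.5 − (-10.5) = 21 V.
N ≥ (113.3 − 1.76)/6.02 = 18.528 → N_min = 19.
One LSB is 21 V / 524288 = 40.1 µV.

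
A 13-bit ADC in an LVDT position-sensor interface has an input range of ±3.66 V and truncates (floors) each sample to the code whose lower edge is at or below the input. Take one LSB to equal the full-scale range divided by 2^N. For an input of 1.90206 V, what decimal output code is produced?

6224

Range = 3.66 − (-3.66) = 7.32 V. LSB = 7.32 V / 2^13 ≈ 0.8936 mV.
code = ⌊(V_in − V_min)/LSB⌋ = ⌊(V_in − V_min) × 2^13 / range⌋
     = ⌊(1.90206 − (-3.66)) × 8192 / 7.32⌋ = ⌊5.56206 × 8192/7.32⌋
     = ⌊6224.644⌋ = 6224.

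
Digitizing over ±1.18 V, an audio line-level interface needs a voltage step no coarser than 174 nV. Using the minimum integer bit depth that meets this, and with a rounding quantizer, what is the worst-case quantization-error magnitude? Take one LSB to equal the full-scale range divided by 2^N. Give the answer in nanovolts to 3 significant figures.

70.3 nV

Span: 1.18 V − (-1.18 V) = 2.36 V.
Required number of levels: 2.36/174 nV = 1.3563e7; smallest N with 2^N ≥ that is 24.
LSB = 2.36 V / 2^24 = 140.67 nV.
Half an LSB is 70.3 nV.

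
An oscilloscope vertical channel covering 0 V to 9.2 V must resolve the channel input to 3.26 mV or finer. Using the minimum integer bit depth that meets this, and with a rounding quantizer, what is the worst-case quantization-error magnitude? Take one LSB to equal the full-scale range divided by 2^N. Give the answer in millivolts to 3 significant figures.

1.12 mV

Span = 9.2 V.
Required number of levels: 9.2/3.26 mV = 2822.1; smallest N with 2^N ≥ that is 12.
LSB = 9.2 V / 2^12 = 2.2461 mV.
Max error for round-to-nearest is LSB/2 = 1.12 mV.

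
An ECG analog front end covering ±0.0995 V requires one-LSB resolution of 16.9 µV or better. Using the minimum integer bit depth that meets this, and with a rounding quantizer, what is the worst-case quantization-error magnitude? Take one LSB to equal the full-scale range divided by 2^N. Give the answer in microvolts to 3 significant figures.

The full-scale span is 0.0995 − (-0.0995) = 0.199 V.
0.199 V / 16.9 µV = 11780. Since 2^13 = 8192 and 2^14 = 16384, N = 14.
One LSB is 0.199 V / 16384 = 12.146 µV.
Max error for round-to-nearest is LSB/2 = 6.07 µV.

6.07 µV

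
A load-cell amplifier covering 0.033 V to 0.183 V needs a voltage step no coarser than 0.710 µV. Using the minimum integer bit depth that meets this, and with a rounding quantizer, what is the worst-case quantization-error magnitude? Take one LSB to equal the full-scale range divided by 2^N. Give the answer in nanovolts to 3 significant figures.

Range = 0.183 − (0.033) = 0.15 V.
Need 2^N ≥ 0.15 V / 0.710 µV = 211300 → N_min = 18.
LSB = 0.15 V ÷ 2^18 = 0.15/262144 V = 0.57220 µV.
Max error for round-to-nearest is LSB/2 = 286 nV.

286 nV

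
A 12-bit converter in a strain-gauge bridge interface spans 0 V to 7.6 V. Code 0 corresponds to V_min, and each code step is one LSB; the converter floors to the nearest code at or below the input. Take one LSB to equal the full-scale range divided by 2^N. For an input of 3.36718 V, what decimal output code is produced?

Span = 7.6 V. LSB = 7.6 V / 2^12 ≈ 1.855 mV.
code = ⌊(V_in − V_min)/LSB⌋ = ⌊(V_in − V_min) × 2^12 / range⌋
     = ⌊(3.36718 − (0)) × 4096 / 7.6⌋ = ⌊3.36718 × 4096/7.6⌋
     = ⌊1814.733⌋ = 1814.

1814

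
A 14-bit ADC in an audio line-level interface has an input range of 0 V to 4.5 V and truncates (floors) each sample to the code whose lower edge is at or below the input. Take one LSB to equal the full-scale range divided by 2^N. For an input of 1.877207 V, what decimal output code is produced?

6834

Full-scale range = 4.5 V. LSB = 4.5 V / 2^14 ≈ 274.7 µV.
code = ⌊(V_in − V_min)/LSB⌋ = ⌊(V_in − V_min) × 2^14 / range⌋
     = ⌊(1.877207 − (0)) × 16384 / 4.5⌋ = ⌊1.877207 × 16384/4.5⌋
     = ⌊6834.702⌋ = 6834.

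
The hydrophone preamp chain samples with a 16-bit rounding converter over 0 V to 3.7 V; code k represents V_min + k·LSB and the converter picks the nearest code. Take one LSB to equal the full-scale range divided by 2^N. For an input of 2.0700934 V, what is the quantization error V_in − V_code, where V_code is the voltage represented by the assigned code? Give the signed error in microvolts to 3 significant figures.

+22.0 µV

V_FS = 3.7 V. LSB = 3.7 V / 2^16 ≈ 56.46 µV.
Position in LSBs: (2.0700934 − (0)) × 65536/3.7 = 36666.3895; rounding gives k = 36666.
V_code = V_min + k × range/2^16 = 0 + 36666 × 3.7/65536 = 2.0700714111 V.
e = 2.0700934 − (2.0700714111) = +22.0 µV.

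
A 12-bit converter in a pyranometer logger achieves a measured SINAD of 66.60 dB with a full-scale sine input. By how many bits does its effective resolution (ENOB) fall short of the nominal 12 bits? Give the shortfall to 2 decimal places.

Effective bits = (66.60 − 1.76)/6.02 = 10.7708.
Lost resolution: 12 − 10.7708 = 1.2292 bits.

1.23 bits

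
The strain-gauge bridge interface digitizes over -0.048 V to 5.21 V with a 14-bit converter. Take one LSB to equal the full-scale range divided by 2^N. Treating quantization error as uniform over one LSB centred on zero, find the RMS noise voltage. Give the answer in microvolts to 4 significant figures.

Span: 5.21 V − (-0.048 V) = 5.258 V.
LSB = 5.258 V / 2^14 = 320.923 µV.
For a uniform distribution on [−LSB/2, +LSB/2], V_rms = LSB/√12 = 320.923 µV/3.4641 = 92.64 µV.

92.64 µV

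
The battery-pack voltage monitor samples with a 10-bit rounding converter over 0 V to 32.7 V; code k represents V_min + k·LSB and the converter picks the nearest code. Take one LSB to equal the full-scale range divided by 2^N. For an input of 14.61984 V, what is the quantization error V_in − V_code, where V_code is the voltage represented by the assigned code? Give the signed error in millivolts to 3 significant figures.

V_FS = 32.7 V. LSB = 32.7 V / 2^10 ≈ 31.93 mV.
(14.61984 − (0)) / LSB = 14.61984 × 1024/32.7 = 457.8201. Nearest integer: k = 458.
Reconstructed level: 0 + 458 × 32.7/1024 V = 14.62558594 V.
e = 14.61984 − (14.62558594) = −5.75 mV.

−5.75 mV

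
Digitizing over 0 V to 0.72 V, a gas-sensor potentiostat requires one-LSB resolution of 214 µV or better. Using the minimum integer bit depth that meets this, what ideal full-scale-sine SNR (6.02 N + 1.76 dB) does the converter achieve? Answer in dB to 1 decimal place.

74.0 dB

V_FS = 0.72 V.
0.72 V / 214 µV = 3364. Since 2^11 = 2048 and 2^12 = 4096, N = 12.
SNR = 6.02 × 12 + 1.76 = 74.00 dB.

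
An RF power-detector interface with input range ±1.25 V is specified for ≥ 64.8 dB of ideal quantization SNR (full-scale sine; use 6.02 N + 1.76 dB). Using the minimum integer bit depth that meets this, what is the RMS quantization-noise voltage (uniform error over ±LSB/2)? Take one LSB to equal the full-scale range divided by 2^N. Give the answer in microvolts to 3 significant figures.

352 µV

Full-scale range = 1.25 V − (-1.25 V) = 2.5 V.
N ≥ (64.8 − 1.76)/6.02 = 10.472 → N_min = 11.
Step size = 2.5/2048 V = 1.2207 mV.
V_rms = LSB/√12 = 352 µV.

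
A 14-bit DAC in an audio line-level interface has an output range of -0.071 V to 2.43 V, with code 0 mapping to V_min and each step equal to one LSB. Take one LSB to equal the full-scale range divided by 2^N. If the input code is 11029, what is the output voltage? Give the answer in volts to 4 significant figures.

Span: 2.43 V − (-0.071 V) = 2.501 V. LSB = 2.501 V / 2^14.
Output = V_min + (11029/16384) × range = -0.071 + 0.673157 × 2.501 V
      = -0.071 + 1.68357 = 1.61257 V.

1.613 V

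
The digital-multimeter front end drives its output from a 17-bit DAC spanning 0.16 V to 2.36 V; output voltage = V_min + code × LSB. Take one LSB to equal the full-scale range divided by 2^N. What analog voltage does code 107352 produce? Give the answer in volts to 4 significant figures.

1.962 V

Span: 2.36 V − (0.16 V) = 2.2 V. LSB = 2.2 V / 2^17.
Output = V_min + (107352/131072) × range = 0.16 + 0.819031 × 2.2 V
      = 0.16 + 1.80187 = 1.96187 V.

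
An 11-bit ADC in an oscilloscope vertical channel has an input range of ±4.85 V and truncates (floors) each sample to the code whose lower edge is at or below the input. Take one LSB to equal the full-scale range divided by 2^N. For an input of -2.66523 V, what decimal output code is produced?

Span: 4.85 V − (-4.85 V) = 9.7 V. LSB = 9.7 V / 2^11 ≈ 4.736 mV.
(V_in − V_min) × 2^11/range = (-2.66523 − (-4.85)) × 2048/9.7 = 461.279.
Floor → code = 461.

461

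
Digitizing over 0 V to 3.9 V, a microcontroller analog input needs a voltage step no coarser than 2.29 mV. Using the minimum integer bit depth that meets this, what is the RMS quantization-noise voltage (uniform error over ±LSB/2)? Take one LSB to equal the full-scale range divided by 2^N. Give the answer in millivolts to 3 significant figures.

0.550 mV

Range is 3.9 V.
Levels needed ≥ 3.9/2.29 mV = 1703. 2^11 = 2048 suffices, so N_min = 11.
LSB = 3.9 V ÷ 2^11 = 3.9/2048 V = 1.9043 mV.
σ_q = LSB/√12 = 1.9043 mV/3.4641 = 0.550 mV.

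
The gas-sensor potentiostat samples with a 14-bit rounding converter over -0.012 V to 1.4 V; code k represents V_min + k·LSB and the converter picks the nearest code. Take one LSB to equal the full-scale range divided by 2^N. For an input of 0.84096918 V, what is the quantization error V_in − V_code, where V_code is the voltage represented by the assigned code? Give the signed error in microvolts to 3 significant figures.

+29.5 µV

The full-scale span is 1.4 − (-0.012) = 1.412 V. LSB = 1.412 V / 2^14 ≈ 86.18 µV.
Position in LSBs: (0.84096918 − (-0.012)) × 16384/1.412 = 9897.3421; rounding gives k = 9897.
V_code = V_min + k × range/2^14 = -0.012 + 9897 × 1.412/16384 = 0.84093969727 V.
V_in − V_code = 0.84096918 − (0.84093969727) = +29.5 µV.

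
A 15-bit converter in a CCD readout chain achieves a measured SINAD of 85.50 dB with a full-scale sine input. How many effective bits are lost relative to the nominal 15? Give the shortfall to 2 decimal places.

1.09 bits

Effective bits = (85.50 − 1.76)/6.02 = 13.9103.
Lost resolution: 15 − 13.9103 = 1.0897 bits.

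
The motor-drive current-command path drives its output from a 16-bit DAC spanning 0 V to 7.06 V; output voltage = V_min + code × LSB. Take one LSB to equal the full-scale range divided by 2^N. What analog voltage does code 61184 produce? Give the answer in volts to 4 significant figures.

6.591 V

V_FS = 7.06 V. LSB = 7.06 V / 2^16.
Output = V_min + (61184/65536) × range = 0 + 0.933594 × 7.06 V
      = 0 + 6.59117 = 6.59117 V.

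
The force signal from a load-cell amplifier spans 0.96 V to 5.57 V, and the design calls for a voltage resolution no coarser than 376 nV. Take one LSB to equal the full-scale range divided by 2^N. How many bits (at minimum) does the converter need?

Span: 5.57 V − (0.96 V) = 4.61 V.
Need 2^N ≥ 4.61 V / 376 nV = 1.226e7 → N_min = 24.

24 bits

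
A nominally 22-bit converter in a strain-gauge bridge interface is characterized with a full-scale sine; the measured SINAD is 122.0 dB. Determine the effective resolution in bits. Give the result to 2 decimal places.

Inverting SNR = 6.02 N + 1.76: N_eff = (122.0 − 1.76)/6.02 = 19.9734.

19.97 bits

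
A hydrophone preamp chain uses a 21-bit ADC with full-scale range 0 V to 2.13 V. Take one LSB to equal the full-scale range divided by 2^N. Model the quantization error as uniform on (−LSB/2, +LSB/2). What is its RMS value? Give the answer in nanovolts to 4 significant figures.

V_FS = 2.13 V.
LSB = 2.13 V ÷ 2^21 = 2.13/2097152 V = 1.01566 µV.
For a uniform distribution on [−LSB/2, +LSB/2], V_rms = LSB/√12 = 1.01566 µV/3.4641 = 293.2 nV.

293.2 nV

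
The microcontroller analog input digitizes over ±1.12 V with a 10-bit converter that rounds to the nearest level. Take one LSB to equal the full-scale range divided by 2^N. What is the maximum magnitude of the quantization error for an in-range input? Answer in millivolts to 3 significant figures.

1.09 mV

The full-scale span is 1.12 − (-1.12) = 2.24 V.
LSB = 2.24 V / 2^10 = 2.1875 mV.
A rounding quantizer has |error| ≤ LSB/2 = 1.09 mV.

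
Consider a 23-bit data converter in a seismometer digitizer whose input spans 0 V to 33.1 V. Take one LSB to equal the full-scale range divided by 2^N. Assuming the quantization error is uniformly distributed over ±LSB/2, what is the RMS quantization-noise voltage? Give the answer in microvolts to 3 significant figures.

1.14 µV

Span = 33.1 V.
LSB = 33.1 V / 2^23 = 3.9458 µV.
For a uniform distribution on [−LSB/2, +LSB/2], V_rms = LSB/√12 = 3.9458 µV/3.4641 = 1.14 µV.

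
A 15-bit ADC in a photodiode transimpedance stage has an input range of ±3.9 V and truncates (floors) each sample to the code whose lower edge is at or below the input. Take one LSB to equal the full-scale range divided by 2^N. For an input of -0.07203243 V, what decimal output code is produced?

Range = 3.9 − (-3.9) = 7.8 V. LSB = 7.8 V / 2^15 ≈ 238.0 µV.
code = ⌊(V_in − V_min)/LSB⌋ = ⌊(V_in − V_min) × 2^15 / range⌋
     = ⌊(-0.07203243 − (-3.9)) × 32768 / 7.8⌋ = ⌊3.82796757 × 32768/7.8⌋
     = ⌊16081.390⌋ = 16081.

16081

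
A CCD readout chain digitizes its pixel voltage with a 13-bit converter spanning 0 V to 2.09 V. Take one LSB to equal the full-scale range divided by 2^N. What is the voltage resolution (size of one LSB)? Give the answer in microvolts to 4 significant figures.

Full-scale range = 2.09 V.
2^13 = 8192 levels.
LSB = 2.09 V ÷ 2^13 = 2.09/8192 V = 255.1 µV.

255.1 µV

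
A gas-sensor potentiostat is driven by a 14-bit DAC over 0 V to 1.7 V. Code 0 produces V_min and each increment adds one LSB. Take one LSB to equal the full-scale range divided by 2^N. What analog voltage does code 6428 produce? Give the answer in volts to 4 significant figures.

0.6670 V

Range is 1.7 V. LSB = 1.7 V / 2^14.
Output = V_min + (6428/16384) × range = 0 + 0.392334 × 1.7 V
      = 0 V + 0.666968 V = 0.666968 V.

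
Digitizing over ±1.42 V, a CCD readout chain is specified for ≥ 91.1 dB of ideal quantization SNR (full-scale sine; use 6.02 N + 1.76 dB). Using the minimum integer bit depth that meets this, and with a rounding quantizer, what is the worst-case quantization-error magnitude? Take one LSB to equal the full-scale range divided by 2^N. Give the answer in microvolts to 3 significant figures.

43.3 µV

Span: 1.42 V − (-1.42 V) = 2.84 V.
Required N = ⌈(91.1 − 1.76)/6.02⌉ = ⌈14.841⌉ = 15.
Step size = 2.84/32768 V = 86.670 µV.
Max error for round-to-nearest is LSB/2 = 43.3 µV.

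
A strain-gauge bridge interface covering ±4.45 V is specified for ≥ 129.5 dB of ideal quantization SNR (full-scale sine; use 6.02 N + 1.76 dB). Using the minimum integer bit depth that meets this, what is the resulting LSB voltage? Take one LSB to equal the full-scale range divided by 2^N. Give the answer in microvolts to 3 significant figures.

2.12 µV

Full-scale range = 4.45 V − (-4.45 V) = 8.9 V.
Required N = ⌈(129.5 − 1.76)/6.02⌉ = ⌈21.219⌉ = 22.
LSB = 8.9 V ÷ 2^22 = 8.9/4194304 V = 2.12 µV.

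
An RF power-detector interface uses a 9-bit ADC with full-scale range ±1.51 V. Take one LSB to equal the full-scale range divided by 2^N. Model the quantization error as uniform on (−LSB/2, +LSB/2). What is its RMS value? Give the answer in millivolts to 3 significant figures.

1.70 mV

The full-scale span is 1.51 − (-1.51) = 3.02 V.
One LSB is 3.02 V / 512 = 5.8984 mV.
For a uniform distribution on [−LSB/2, +LSB/2], V_rms = LSB/√12 = 5.8984 mV/3.4641 = 1.70 mV.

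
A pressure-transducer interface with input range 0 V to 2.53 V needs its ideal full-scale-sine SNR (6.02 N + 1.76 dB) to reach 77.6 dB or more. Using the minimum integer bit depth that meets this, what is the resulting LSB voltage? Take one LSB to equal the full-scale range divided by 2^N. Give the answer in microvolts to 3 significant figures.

309 µV

Full-scale range = 2.53 V.
N ≥ (77.6 − 1.76)/6.02 = 12.598 → N_min = 13.
LSB = 2.53 V ÷ 2^13 = 2.53/8192 V = 309 µV.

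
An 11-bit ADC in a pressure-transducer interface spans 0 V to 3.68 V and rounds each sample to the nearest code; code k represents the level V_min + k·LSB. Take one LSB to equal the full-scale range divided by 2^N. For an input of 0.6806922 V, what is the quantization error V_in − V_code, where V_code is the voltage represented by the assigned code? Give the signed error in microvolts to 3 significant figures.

−323 µV

Range is 3.68 V. LSB = 3.68 V / 2^11 ≈ 1.797 mV.
(V_in − V_min)/LSB = (0.6806922 − (0)) × 2048/3.68 = 378.8200 → nearest code k = 379.
V_code = V_min + k × range/2^11 = 0 + 379 × 3.68/2048 = 0.6810156250 V.
e = 0.6806922 − (0.6810156250) = −323 µV.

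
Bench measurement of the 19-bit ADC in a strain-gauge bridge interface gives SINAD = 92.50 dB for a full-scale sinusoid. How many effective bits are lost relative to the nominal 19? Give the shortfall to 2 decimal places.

N_eff = (92.50 − 1.76)/6.02 = 15.0731 bits.
Lost resolution: 19 − 15.0731 = 3.9269 bits.

3.93 bits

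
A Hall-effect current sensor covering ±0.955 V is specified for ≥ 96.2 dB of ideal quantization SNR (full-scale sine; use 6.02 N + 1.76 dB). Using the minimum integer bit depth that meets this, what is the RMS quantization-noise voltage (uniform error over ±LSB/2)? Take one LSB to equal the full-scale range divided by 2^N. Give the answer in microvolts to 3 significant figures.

The full-scale span is 0.955 − (-0.955) = 1.91 V.
N ≥ (96.2 − 1.76)/6.02 = 15.688 → N_min = 16.
LSB = 1.91 V ÷ 2^16 = 1.91/65536 V = 29.144 µV.
V_rms = LSB/√12 = 8.41 µV.

8.41 µV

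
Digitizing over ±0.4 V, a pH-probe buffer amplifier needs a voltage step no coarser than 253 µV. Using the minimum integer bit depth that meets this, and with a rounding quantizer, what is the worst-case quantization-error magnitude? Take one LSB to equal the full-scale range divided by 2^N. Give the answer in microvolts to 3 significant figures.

97.7 µV

Full-scale range = 0.4 V − (-0.4 V) = 0.8 V.
Required number of levels: 0.8/253 µV = 3162.1; smallest N with 2^N ≥ that is 12.
LSB = 0.8 V / 2^12 = 195.31 µV.
Max error for round-to-nearest is LSB/2 = 97.7 µV.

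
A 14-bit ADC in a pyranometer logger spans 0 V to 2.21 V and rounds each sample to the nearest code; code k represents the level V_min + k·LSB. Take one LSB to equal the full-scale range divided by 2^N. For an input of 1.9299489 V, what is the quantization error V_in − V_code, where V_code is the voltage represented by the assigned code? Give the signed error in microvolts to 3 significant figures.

V_FS = 2.21 V. LSB = 2.21 V / 2^14 ≈ 134.9 µV.
Position in LSBs: (1.9299489 − (0)) × 16384/2.21 = 14307.8203; rounding gives k = 14308.
V_code = V_min + k × range/2^14 = 0 + 14308 × 2.21/16384 = 1.9299731445 V.
V_in − V_code = 1.9299489 − (1.9299731445) = −24.2 µV.

−24.2 µV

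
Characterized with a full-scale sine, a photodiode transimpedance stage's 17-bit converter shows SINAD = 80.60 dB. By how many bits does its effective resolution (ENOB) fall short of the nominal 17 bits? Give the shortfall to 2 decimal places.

N_eff = (80.60 − 1.76)/6.02 = 13.0963 bits.
17 − 13.0963 = 3.90 bits below nominal.

3.90 bits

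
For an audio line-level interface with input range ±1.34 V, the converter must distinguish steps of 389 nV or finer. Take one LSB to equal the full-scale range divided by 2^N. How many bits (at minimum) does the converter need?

Span: 1.34 V − (-1.34 V) = 2.68 V.
Need 2^N ≥ 2.68 V / 389 nV = 6.889e6 → N_min = 23.

23 bits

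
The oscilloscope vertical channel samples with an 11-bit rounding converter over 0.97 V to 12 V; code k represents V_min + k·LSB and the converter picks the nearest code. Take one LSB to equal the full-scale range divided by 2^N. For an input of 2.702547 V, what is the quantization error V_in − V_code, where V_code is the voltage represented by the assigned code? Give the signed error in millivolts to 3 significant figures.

−1.66 mV

The full-scale span is 12 − (0.97) = 11.03 V. LSB = 11.03 V / 2^11 ≈ 5.386 mV.
(V_in − V_min)/LSB = (2.702547 − (0.97)) × 2048/11.03 = 321.6914 → nearest code k = 322.
V_code = 0.97 + (322/2048) × 11.03 = 2.704208984 V.
V_in − V_code = 2.702547 − (2.704208984) = −1.66 mV.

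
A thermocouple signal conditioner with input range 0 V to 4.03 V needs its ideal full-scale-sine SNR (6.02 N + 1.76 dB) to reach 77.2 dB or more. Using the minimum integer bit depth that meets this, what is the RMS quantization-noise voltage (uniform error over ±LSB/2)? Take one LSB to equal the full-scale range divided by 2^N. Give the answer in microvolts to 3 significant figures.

142 µV

Range is 4.03 V.
6.02 N + 1.76 ≥ 77.2 gives N ≥ 12.532, so the minimum integer is 13.
LSB = 4.03 V / 2^13 = 491.94 µV.
V_rms = LSB/√12 = 142 µV.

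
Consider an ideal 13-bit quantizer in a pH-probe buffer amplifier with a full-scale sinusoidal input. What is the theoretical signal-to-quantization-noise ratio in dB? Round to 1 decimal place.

For an ideal N-bit converter with full-scale sine input, SNR = 6.02 N + 1.76 dB. SNR = 6.02 × 13 + 1.76 = 78.26 + 1.76 = 80.02 dB.

80.0 dB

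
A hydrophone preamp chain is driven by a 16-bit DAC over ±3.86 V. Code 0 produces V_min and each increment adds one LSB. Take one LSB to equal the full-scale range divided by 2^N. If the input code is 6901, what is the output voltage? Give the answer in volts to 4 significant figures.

Full-scale range = 3.86 V − (-3.86 V) = 7.72 V. LSB = 7.72 V / 2^16.
Output = V_min + (6901/65536) × range = -3.86 + 0.105301 × 7.72 V
      = -3.86 + 0.812923 = -3.04708 V.

-3.047 V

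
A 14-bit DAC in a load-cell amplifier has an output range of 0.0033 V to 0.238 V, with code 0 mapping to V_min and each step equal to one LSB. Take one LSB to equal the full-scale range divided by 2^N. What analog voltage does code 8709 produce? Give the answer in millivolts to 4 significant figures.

The full-scale span is 0.238 − (0.0033) = 0.2347 V. LSB = 0.2347 V / 2^14.
V_out = V_min + code × LSB = 0.0033 V + 8709 × 0.2347 V / 16384
      = 0.0033 + 0.124756 = 0.128056 V.

128.1 mV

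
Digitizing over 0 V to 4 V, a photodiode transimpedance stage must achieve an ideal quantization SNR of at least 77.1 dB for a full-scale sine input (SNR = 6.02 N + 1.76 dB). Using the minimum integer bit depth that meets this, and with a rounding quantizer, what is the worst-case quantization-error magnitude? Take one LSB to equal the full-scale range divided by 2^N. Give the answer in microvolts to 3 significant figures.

V_FS = 4 V.
Solving 6.02 N ≥ 77.1 − 1.76: N ≥ 12.515. Round up → N = 13.
LSB = 4 V ÷ 2^13 = 4/8192 V = 488.28 µV.
Max error for round-to-nearest is LSB/2 = 244 µV.

244 µV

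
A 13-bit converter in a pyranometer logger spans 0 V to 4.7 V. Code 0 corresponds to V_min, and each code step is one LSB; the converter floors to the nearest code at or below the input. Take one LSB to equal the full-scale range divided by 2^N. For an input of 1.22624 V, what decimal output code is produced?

2137

Range is 4.7 V. LSB = 4.7 V / 2^13 ≈ 0.5737 mV.
code = ⌊(V_in − V_min)/LSB⌋ = ⌊(V_in − V_min) × 2^13 / range⌋
     = ⌊(1.22624 − (0)) × 8192 / 4.7⌋ = ⌊1.22624 × 8192/4.7⌋
     = ⌊2137.310⌋ = 2137.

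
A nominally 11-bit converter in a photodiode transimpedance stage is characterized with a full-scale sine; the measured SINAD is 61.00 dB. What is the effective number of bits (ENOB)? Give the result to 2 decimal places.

Inverting SNR = 6.02 N + 1.76: N_eff = (61.00 − 1.76)/6.02 = 9.8405.

9.84 bits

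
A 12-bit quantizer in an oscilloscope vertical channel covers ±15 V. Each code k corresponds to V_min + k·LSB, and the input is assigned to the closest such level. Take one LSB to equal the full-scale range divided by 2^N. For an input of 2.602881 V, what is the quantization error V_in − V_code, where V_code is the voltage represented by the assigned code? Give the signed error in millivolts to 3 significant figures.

Full-scale range = 15 V − (-15 V) = 30 V. LSB = 30 V / 2^12 ≈ 7.324 mV.
(V_in − V_min)/LSB = (2.602881 − (-15)) × 4096/30 = 2403.3800 → nearest code k = 2403.
V_code = -15 + (2403/4096) × 30 = 2.600097656 V.
e = 2.602881 − (2.600097656) = +2.78 mV.

+2.78 mV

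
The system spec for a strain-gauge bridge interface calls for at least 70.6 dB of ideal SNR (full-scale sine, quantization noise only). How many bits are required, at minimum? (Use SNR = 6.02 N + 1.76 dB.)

12 bits

Solving 6.02 N ≥ 70.6 − 1.76: N ≥ 11.435. Round up → N = 12.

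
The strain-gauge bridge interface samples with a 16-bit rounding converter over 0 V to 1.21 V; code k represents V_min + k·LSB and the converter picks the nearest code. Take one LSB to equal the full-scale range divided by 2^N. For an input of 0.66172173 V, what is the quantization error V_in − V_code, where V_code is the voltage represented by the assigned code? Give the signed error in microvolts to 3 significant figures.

V_FS = 1.21 V. LSB = 1.21 V / 2^16 ≈ 18.46 µV.
Position in LSBs: (0.66172173 − (0)) × 65536/1.21 = 35840.1614; rounding gives k = 35840.
V_code = V_min + k × range/2^16 = 0 + 35840 × 1.21/65536 = 0.66171875000 V.
V_in − V_code = 0.66172173 − (0.66171875000) = +2.98 µV.

+2.98 µV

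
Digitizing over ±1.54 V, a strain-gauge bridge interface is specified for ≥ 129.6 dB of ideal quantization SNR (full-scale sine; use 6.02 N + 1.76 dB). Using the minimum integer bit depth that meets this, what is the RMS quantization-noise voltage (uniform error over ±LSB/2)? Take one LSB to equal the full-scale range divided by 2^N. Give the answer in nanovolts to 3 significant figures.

Span: 1.54 V − (-1.54 V) = 3.08 V.
Required N = ⌈(129.6 − 1.76)/6.02⌉ = ⌈21.236⌉ = 22.
Step size = 3.08/4194304 V = 0.73433 µV.
V_rms = LSB/√12 = 212 nV.

212 nV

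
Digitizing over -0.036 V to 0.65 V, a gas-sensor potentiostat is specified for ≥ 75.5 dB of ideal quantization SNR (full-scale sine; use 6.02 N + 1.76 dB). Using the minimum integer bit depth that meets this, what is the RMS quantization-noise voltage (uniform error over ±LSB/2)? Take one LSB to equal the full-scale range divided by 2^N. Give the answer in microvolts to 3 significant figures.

24.2 µV

Span: 0.65 V − (-0.036 V) = 0.686 V.
N ≥ (75.5 − 1.76)/6.02 = 12.249 → N_min = 13.
Step size = 0.686/8192 V = 83.740 µV.
V_rms = LSB/√12 = 24.2 µV.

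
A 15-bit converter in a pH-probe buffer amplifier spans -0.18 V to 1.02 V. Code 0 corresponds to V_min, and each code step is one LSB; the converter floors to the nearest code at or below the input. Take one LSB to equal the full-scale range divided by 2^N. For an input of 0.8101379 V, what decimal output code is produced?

27037

Range = 1.02 − (-0.18) = 1.2 V. LSB = 1.2 V / 2^15 ≈ 36.62 µV.
V_in − V_min = 0.8101379 − (-0.18) = 0.9901379 V.
Divide by LSB: 0.9901379 × 32768/1.2 = 27037.3656.
Truncating gives code 27037.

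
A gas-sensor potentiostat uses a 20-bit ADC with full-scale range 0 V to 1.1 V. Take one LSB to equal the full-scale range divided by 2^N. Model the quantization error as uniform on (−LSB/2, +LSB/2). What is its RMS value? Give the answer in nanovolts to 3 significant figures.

303 nV

V_FS = 1.1 V.
LSB = 1.1 V ÷ 2^20 = 1.1/1048576 V = 1.0490 µV.
For a uniform distribution on [−LSB/2, +LSB/2], V_rms = LSB/√12 = 1.0490 µV/3.4641 = 303 nV.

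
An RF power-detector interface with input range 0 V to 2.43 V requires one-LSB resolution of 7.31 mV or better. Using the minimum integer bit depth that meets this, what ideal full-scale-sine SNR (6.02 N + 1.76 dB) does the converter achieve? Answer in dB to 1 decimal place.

55.9 dB

Span = 2.43 V.
Required number of levels: 2.43/7.31 mV = 332.42; smallest N with 2^N ≥ that is 9.
Ideal SNR at N = 9: 6.02·9 + 1.76 = 55.9 dB.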